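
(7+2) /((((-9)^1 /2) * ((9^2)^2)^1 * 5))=-2 /32805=-0.00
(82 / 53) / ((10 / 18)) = 738 / 265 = 2.78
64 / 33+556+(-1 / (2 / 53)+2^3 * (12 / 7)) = 251861 / 462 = 545.15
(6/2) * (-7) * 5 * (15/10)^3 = -2835/8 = -354.38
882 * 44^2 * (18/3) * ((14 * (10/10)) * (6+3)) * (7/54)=167340096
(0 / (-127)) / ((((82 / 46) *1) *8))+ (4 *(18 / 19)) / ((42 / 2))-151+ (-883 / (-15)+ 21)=-141551 / 1995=-70.95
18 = 18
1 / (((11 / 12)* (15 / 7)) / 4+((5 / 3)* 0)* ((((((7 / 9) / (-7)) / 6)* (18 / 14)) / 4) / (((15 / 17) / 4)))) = 2.04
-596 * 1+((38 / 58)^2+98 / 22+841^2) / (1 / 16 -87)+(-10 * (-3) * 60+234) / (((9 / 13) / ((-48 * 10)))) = -18259526203252 / 12868141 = -1418971.57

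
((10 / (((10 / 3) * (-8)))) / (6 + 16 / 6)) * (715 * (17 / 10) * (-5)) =8415 / 32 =262.97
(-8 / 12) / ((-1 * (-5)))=-2 / 15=-0.13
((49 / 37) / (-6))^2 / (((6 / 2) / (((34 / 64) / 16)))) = 40817 / 75700224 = 0.00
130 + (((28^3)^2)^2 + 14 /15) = 3483273976338188204 /15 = 232218265089212546.93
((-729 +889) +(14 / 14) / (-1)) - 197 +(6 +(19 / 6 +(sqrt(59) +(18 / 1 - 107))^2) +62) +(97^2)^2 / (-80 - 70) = -14554551 / 25 - 178 * sqrt(59) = -583549.28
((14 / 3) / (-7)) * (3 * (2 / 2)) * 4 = -8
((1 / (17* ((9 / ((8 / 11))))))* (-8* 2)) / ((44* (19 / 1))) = -32 / 351747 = -0.00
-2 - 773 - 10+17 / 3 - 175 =-2863 / 3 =-954.33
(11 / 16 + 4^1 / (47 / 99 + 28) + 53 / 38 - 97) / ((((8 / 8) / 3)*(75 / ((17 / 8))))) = -1380771637 / 171395200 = -8.06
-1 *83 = -83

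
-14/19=-0.74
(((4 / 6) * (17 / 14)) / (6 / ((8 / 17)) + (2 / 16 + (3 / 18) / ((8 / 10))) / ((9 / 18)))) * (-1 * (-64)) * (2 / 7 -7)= -204544 / 7889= -25.93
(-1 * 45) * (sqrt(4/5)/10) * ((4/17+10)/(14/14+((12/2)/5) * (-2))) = 1566 * sqrt(5)/119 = 29.43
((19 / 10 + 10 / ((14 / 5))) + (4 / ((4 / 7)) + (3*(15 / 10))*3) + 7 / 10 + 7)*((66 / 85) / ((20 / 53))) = 4122393 / 59500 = 69.28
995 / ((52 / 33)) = 32835 / 52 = 631.44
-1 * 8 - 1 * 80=-88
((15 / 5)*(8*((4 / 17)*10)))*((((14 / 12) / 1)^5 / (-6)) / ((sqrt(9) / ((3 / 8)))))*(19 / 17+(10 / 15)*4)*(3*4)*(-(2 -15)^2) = 2740969595 / 140454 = 19515.07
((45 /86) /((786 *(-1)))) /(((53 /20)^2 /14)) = -21000 /15823097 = -0.00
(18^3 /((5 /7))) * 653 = 26658072 /5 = 5331614.40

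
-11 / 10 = -1.10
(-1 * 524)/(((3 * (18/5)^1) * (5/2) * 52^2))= -0.01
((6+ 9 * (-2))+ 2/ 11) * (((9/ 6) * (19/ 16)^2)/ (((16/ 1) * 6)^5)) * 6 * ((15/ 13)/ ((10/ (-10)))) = 9025/ 425201762304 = 0.00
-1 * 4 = -4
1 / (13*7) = 1 / 91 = 0.01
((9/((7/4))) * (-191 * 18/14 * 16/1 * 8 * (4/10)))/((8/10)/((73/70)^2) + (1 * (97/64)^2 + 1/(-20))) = -345799221313536/15950847941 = -21679.05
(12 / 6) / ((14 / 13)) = 13 / 7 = 1.86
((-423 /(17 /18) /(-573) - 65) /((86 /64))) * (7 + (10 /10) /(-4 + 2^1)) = -43371536 /139621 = -310.64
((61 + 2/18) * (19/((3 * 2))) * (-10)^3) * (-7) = 36575000/27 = 1354629.63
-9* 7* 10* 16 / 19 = -10080 / 19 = -530.53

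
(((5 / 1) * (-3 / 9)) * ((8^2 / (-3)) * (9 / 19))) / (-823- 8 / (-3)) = -960 / 46759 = -0.02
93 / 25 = 3.72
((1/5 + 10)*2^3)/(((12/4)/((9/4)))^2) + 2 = 479/10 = 47.90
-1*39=-39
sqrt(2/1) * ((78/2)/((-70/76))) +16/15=16/15 - 1482 * sqrt(2)/35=-58.82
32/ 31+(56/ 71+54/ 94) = 247803/ 103447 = 2.40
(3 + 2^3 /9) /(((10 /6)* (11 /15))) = 35 /11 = 3.18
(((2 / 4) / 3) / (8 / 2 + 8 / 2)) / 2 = 0.01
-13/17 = -0.76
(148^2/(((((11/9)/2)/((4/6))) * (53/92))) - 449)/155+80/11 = 24577449/90365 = 271.98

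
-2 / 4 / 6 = -1 / 12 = -0.08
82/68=41/34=1.21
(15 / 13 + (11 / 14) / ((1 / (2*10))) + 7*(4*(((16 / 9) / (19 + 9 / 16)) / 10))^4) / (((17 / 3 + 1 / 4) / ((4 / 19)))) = 966620680409914243312 / 1610495414324088508125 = 0.60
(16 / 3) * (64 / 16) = 64 / 3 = 21.33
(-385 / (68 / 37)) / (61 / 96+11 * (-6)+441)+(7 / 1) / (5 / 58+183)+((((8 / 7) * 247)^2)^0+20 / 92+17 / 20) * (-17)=-15257155118983 / 427789479340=-35.67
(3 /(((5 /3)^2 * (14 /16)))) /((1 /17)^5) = 306689112 /175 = 1752509.21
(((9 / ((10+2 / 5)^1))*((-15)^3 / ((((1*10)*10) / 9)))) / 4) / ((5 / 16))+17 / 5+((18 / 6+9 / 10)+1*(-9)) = -211.99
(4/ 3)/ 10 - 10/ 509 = 868/ 7635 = 0.11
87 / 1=87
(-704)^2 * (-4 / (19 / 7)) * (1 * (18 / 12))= -20815872 / 19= -1095572.21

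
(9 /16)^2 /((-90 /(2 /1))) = -0.01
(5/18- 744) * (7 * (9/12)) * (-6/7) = 13387/4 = 3346.75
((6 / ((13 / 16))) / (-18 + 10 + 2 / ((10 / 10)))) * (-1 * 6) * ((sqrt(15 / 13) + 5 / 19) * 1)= 480 / 247 + 96 * sqrt(195) / 169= 9.88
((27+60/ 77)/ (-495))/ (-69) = 0.00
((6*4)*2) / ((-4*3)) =-4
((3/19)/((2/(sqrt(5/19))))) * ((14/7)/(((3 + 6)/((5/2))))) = 5 * sqrt(95)/2166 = 0.02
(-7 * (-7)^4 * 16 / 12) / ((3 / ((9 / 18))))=-33614 / 9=-3734.89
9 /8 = 1.12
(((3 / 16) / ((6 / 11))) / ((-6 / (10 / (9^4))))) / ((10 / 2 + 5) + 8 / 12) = -55 / 6718464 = -0.00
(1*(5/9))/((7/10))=0.79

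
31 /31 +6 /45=17 /15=1.13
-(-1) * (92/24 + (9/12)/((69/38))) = 293/69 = 4.25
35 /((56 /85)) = 425 /8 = 53.12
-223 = -223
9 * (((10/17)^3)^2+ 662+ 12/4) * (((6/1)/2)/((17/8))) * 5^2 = 86683410279000/410338673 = 211248.45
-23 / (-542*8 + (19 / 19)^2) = 23 / 4335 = 0.01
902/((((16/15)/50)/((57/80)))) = 1928025/64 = 30125.39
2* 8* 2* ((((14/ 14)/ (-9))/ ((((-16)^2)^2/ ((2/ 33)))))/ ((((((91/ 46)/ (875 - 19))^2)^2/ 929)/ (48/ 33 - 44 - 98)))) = 3371721011825354316416/ 224034397587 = 15050014855.49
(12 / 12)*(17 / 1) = 17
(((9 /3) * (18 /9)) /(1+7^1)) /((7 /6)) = 9 /14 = 0.64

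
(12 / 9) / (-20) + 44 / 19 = 641 / 285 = 2.25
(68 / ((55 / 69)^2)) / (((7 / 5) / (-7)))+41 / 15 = -966283 / 1815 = -532.39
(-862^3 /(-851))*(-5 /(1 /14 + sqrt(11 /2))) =44835274960 /916527-313846924720*sqrt(22) /916527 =-1557223.40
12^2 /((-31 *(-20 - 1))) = 48 /217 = 0.22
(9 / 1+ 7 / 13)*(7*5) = 4340 / 13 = 333.85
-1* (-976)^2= -952576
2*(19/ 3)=38/ 3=12.67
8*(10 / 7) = 80 / 7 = 11.43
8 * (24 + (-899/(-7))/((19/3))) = 47112/133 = 354.23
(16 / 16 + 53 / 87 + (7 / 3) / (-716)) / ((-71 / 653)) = -65324161 / 4422732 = -14.77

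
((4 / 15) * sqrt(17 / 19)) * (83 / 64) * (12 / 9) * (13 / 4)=1079 * sqrt(323) / 13680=1.42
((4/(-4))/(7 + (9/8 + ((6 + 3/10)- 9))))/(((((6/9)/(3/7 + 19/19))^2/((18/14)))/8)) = -648000/74431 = -8.71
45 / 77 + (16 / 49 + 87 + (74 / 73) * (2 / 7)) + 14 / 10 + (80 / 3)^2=1417752121 / 1770615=800.71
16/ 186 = 8/ 93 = 0.09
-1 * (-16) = 16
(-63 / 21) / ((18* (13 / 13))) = -1 / 6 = -0.17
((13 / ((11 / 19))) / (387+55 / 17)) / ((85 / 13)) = 3211 / 364870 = 0.01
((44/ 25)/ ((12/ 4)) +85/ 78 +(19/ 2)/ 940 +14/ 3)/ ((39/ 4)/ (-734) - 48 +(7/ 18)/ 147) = -0.13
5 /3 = 1.67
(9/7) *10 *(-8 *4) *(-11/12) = 2640/7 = 377.14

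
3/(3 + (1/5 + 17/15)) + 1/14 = 139/182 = 0.76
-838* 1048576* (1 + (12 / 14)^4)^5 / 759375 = -10015.53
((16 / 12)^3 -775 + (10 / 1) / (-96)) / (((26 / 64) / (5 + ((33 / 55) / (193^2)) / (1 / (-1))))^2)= -18526785908280202496 / 158277693714075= -117052.41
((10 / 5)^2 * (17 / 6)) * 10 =340 / 3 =113.33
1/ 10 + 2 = 21/ 10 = 2.10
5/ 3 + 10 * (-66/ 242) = -35/ 33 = -1.06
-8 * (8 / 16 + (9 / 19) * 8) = -652 / 19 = -34.32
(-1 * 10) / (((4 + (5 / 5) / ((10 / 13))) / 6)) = -600 / 53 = -11.32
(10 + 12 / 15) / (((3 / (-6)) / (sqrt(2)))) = -108 * sqrt(2) / 5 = -30.55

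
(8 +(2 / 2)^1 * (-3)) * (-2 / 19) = -0.53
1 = 1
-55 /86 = -0.64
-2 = -2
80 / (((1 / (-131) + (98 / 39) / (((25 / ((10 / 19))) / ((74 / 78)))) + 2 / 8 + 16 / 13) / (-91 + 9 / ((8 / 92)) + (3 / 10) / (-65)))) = 75687423552 / 115339073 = 656.22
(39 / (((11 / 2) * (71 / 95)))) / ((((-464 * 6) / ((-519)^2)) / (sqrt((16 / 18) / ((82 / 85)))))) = -881.17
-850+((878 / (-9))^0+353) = -496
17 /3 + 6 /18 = 6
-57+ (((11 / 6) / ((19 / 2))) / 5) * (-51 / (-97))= -525068 / 9215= -56.98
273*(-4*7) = -7644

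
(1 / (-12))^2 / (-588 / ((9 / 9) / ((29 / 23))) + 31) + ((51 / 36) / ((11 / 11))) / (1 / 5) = 16665757 / 2352816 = 7.08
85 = 85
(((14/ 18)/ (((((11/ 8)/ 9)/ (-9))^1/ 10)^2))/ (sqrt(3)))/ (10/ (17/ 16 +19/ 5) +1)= 4234809600 * sqrt(3)/ 143869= 50983.22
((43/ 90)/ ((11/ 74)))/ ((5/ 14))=22274/ 2475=9.00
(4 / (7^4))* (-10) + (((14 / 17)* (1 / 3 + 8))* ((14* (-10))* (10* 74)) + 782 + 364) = -86919933194 / 122451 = -709834.41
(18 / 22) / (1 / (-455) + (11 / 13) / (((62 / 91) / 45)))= 253890 / 17341643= 0.01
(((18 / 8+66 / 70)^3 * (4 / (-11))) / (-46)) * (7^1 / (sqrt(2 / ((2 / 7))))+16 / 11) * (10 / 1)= 89314623 / 23864225+89314623 * sqrt(7) / 34711600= 10.55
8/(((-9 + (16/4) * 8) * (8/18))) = 18/23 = 0.78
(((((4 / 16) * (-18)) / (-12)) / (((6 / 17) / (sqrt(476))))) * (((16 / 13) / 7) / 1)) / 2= 17 * sqrt(119) / 91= 2.04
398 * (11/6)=2189/3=729.67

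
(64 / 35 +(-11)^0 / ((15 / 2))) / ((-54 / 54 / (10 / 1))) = -412 / 21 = -19.62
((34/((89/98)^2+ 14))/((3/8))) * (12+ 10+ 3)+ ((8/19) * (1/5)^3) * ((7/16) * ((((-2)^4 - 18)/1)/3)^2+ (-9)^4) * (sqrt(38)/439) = 472406 * sqrt(38)/9383625+ 65307200/427131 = 153.21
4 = 4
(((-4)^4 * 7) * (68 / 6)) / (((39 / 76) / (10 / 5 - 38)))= -18522112 / 13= -1424777.85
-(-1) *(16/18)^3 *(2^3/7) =4096/5103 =0.80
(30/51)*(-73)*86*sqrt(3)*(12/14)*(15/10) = -565020*sqrt(3)/119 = -8223.89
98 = 98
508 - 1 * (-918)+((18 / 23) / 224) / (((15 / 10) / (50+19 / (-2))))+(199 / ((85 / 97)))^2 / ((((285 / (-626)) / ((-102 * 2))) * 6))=1202155337209343 / 312018000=3852839.70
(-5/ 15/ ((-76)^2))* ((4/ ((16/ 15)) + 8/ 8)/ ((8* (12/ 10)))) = -5/ 175104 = -0.00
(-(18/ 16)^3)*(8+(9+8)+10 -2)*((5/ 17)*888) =-13351635/ 1088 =-12271.72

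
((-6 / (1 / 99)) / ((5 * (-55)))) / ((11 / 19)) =1026 / 275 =3.73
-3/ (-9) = 1/ 3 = 0.33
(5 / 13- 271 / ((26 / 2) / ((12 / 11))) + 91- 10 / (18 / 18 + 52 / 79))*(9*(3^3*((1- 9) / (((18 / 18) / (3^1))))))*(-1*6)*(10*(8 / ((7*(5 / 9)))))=5910195829248 / 131131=45070927.77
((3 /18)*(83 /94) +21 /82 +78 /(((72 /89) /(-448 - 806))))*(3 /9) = -2795832581 /69372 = -40302.03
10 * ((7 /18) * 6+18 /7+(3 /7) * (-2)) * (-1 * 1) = -850 /21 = -40.48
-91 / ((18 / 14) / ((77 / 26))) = -3773 / 18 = -209.61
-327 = -327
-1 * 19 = -19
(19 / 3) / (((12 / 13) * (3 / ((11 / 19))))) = 143 / 108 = 1.32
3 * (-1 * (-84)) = 252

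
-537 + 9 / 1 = -528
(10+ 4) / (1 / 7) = 98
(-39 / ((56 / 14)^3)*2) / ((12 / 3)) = -39 / 128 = -0.30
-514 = -514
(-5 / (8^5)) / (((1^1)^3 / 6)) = -15 / 16384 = -0.00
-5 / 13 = -0.38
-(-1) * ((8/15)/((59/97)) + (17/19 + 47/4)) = 909461/67260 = 13.52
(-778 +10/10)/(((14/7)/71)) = -55167/2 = -27583.50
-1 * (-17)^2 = -289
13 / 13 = 1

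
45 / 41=1.10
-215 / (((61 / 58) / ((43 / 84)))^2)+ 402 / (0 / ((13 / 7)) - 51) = -6563112991 / 111585348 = -58.82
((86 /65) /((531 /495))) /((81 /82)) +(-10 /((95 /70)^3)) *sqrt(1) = -1172698532 /426129093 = -2.75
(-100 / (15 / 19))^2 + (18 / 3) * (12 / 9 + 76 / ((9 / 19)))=153136 / 9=17015.11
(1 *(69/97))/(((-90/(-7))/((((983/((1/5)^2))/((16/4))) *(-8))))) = -791315/291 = -2719.30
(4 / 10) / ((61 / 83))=166 / 305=0.54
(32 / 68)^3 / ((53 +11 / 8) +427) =4096 / 18919963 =0.00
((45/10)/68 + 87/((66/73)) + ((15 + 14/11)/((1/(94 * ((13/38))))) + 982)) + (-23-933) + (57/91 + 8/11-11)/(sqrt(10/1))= 18350253/28424-4828 * sqrt(10)/5005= 642.54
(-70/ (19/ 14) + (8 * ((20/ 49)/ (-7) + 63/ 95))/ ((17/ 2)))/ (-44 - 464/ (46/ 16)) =162475197/ 654209045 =0.25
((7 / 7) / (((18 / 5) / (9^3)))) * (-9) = -3645 / 2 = -1822.50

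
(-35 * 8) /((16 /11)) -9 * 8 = -529 /2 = -264.50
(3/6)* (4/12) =1/6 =0.17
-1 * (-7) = 7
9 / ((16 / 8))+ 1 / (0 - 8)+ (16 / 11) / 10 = 1989 / 440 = 4.52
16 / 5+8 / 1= 56 / 5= 11.20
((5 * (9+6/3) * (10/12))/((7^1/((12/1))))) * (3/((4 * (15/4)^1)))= 110/7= 15.71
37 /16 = 2.31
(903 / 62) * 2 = 29.13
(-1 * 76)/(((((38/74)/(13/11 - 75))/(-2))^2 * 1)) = -14442270976/2299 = -6281979.55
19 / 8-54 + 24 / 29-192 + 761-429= 20695 / 232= 89.20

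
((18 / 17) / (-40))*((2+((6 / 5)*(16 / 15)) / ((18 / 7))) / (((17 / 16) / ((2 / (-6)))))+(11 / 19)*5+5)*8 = -3100804 / 2059125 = -1.51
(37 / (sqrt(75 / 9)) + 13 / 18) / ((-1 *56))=-37 *sqrt(3) / 280 - 13 / 1008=-0.24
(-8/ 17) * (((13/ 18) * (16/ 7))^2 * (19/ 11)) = -2.22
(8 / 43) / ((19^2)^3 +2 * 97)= 8 / 2022981225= 0.00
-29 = -29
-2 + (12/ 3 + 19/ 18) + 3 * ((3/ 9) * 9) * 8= 1351/ 18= 75.06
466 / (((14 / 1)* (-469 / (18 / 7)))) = -0.18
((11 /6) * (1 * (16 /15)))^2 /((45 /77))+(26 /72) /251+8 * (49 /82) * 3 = 78346821857 /3751069500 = 20.89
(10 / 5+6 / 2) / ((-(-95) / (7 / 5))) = 7 / 95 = 0.07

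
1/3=0.33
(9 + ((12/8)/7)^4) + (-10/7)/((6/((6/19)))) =6515795/729904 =8.93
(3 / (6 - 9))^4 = 1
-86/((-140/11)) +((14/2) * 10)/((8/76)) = 47023/70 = 671.76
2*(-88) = -176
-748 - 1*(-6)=-742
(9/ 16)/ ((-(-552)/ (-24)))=-9/ 368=-0.02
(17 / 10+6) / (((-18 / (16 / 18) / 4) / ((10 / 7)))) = -176 / 81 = -2.17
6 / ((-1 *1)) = -6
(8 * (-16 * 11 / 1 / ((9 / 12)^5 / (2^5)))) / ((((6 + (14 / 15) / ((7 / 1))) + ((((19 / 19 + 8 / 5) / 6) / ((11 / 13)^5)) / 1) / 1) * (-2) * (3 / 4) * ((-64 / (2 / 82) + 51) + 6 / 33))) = -1634702385479680 / 236987675068599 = -6.90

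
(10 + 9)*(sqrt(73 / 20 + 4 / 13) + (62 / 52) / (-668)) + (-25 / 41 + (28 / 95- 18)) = -1241275171 / 67648360 + 133*sqrt(1365) / 130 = 19.45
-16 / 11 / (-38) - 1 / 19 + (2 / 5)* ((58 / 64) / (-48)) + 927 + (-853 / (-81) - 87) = 18429780673 / 21669120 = 850.51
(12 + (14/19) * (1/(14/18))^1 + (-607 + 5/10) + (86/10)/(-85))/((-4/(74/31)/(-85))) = -354737833/11780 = -30113.57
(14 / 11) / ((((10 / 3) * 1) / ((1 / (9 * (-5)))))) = -7 / 825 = -0.01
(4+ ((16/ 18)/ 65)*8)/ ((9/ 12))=9616/ 1755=5.48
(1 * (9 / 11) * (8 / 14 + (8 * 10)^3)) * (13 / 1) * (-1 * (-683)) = 286401343644 / 77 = 3719497969.40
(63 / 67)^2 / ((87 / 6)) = 7938 / 130181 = 0.06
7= 7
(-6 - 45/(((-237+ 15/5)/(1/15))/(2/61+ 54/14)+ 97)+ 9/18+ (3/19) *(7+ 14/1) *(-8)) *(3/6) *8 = -3250166782/25415407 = -127.88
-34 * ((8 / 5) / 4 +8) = -1428 / 5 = -285.60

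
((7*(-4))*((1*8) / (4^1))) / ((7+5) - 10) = -28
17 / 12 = 1.42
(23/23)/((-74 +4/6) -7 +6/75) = -75/6019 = -0.01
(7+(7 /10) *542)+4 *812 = 18172 /5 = 3634.40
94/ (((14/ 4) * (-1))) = -188/ 7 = -26.86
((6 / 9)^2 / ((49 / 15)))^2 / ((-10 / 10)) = -400 / 21609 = -0.02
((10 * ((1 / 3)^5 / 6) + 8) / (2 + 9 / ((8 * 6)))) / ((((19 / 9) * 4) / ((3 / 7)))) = 23348 / 125685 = 0.19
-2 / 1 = -2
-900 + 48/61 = -54852/61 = -899.21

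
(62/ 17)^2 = 3844/ 289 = 13.30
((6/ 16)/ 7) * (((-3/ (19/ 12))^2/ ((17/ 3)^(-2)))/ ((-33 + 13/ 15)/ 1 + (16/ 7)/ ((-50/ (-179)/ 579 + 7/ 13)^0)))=-117045/ 565687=-0.21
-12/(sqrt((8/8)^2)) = -12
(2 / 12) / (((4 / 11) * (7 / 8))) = 11 / 21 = 0.52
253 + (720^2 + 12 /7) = 3630583 /7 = 518654.71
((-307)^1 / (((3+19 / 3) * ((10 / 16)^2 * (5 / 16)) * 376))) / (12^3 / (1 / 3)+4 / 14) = -14736 / 106601875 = -0.00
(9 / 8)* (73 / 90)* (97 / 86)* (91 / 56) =92053 / 55040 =1.67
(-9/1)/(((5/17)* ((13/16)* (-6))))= 408/65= 6.28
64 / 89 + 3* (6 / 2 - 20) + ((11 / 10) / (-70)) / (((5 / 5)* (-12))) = -37589021 / 747600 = -50.28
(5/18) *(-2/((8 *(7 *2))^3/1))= -5/12644352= -0.00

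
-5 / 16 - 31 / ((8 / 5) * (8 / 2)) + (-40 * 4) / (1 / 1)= -5285 / 32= -165.16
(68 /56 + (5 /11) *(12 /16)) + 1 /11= 507 /308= 1.65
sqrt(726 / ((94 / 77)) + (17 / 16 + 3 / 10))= sqrt(526682705) / 940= 24.41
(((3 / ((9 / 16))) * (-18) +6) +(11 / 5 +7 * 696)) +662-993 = 22266 / 5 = 4453.20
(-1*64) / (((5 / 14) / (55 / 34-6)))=66752 / 85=785.32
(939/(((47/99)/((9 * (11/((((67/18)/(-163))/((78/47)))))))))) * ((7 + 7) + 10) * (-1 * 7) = 353834336759904/148003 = 2390724085.05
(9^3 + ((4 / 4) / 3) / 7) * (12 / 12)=15310 / 21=729.05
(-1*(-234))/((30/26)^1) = 1014/5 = 202.80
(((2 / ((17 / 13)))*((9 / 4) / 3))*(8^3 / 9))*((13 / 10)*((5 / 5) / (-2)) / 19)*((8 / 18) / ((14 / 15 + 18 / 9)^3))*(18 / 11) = -304200 / 4729043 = -0.06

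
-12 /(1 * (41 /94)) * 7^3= -9436.68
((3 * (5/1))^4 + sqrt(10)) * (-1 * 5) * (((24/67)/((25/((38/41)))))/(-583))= 912 * sqrt(10)/8007505 + 9234000/1601501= 5.77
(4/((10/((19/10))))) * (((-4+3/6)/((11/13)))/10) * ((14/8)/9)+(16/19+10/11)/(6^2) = -46957/3762000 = -0.01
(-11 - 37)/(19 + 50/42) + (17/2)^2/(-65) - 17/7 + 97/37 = -11762943/3569020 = -3.30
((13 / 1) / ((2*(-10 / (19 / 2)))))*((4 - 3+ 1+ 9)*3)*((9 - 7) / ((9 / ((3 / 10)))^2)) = -0.45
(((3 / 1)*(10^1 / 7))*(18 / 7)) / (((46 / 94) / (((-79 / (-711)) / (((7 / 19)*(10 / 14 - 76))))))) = -53580 / 593929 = -0.09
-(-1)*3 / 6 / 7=1 / 14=0.07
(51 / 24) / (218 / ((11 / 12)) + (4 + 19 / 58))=5423 / 617956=0.01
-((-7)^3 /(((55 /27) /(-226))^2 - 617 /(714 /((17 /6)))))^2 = -1998081238988403608004 /101804113587569761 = -19626.72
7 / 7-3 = -2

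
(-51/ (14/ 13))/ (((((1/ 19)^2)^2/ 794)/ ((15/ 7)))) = -514528810965/ 49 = -10500587978.88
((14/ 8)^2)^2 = 9.38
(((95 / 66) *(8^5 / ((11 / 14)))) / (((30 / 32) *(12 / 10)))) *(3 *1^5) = 174325760 / 1089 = 160078.75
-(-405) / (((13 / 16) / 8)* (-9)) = -443.08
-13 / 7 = -1.86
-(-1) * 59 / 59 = 1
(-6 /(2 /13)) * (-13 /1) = 507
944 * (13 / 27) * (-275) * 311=-38872696.30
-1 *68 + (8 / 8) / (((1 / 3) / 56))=100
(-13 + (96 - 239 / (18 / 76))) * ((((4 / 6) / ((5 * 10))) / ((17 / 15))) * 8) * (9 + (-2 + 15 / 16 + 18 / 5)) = -1538641 / 1530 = -1005.65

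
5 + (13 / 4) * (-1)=7 / 4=1.75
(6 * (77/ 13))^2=213444/ 169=1262.98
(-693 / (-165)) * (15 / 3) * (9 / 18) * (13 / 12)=91 / 8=11.38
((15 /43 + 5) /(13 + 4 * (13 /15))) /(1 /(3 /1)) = 10350 /10621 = 0.97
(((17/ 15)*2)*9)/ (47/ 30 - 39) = -612/ 1123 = -0.54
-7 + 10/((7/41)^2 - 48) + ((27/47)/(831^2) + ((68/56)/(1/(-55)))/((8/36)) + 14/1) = -2391827317361647/8142552377596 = -293.74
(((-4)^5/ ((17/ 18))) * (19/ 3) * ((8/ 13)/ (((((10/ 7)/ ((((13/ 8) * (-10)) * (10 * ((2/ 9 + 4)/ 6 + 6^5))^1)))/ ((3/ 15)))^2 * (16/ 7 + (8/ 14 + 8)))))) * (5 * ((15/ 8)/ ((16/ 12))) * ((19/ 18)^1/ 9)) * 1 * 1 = -10046435540144.60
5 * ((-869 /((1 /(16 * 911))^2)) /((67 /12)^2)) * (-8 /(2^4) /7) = 2115199577.50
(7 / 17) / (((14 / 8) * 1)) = 4 / 17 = 0.24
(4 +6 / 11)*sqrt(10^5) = 5000*sqrt(10) / 11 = 1437.40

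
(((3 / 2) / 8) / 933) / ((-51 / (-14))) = 7 / 126888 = 0.00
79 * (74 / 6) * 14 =40922 / 3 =13640.67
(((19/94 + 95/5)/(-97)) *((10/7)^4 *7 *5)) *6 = -270750000/1563737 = -173.14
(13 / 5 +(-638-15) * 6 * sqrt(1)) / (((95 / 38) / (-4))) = 156616 / 25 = 6264.64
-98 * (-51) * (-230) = -1149540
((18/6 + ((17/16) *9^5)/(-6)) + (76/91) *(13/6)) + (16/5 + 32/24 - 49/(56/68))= -11767561/1120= -10506.75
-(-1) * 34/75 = 34/75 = 0.45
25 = 25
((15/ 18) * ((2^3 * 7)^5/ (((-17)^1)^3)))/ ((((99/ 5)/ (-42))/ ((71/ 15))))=1368568463360/ 1459161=937914.64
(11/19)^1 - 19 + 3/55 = -19193/1045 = -18.37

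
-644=-644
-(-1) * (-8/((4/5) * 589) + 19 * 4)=44754/589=75.98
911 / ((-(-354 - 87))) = 911 / 441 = 2.07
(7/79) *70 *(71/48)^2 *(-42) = -8645315/15168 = -569.97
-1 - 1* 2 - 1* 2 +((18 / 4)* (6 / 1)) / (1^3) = 22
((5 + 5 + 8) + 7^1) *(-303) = -7575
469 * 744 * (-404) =-140970144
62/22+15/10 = 95/22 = 4.32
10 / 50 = 1 / 5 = 0.20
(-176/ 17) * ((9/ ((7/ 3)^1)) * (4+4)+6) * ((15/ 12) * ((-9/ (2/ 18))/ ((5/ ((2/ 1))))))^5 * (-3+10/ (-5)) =-24738735325095/ 119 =-207888532143.66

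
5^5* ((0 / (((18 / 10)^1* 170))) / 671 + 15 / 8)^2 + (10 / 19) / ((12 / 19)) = 2109535 / 192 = 10987.16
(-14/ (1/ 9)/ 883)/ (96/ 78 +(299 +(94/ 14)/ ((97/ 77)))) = -79443/ 170115248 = -0.00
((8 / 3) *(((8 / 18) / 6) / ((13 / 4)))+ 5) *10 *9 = 53290 / 117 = 455.47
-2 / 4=-1 / 2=-0.50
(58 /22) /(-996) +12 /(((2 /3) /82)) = 1476.00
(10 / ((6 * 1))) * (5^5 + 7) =5220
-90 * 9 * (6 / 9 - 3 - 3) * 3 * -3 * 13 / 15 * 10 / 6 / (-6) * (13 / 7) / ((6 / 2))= 40560 / 7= 5794.29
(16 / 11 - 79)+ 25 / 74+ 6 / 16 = -250167 / 3256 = -76.83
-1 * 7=-7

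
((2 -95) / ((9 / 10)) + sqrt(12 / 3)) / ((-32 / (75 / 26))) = 475 / 52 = 9.13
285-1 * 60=225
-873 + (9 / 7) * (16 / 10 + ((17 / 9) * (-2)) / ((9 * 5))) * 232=-132547 / 315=-420.78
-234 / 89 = -2.63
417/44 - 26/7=5.76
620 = 620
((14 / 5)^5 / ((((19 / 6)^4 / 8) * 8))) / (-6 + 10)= 0.43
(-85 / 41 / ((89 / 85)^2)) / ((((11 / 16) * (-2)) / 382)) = 525.36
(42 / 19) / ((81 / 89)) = 1246 / 513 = 2.43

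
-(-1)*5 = 5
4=4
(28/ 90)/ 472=7/ 10620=0.00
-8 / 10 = -4 / 5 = -0.80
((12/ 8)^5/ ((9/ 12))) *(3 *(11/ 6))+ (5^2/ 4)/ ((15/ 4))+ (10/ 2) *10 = 5153/ 48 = 107.35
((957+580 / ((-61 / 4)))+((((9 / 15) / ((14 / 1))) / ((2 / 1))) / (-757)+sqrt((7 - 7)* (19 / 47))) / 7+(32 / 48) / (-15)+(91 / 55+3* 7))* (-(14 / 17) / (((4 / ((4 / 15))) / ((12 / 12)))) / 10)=-4218353482727 / 816016855500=-5.17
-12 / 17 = -0.71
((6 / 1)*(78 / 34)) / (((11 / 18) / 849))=3575988 / 187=19122.93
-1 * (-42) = 42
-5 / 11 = -0.45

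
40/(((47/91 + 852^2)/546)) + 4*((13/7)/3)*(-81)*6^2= -3338786815104/462401177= -7220.54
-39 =-39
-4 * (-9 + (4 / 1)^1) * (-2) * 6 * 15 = -3600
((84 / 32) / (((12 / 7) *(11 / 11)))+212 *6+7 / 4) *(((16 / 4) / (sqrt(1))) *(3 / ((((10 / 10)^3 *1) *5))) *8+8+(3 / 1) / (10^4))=11100170427 / 320000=34688.03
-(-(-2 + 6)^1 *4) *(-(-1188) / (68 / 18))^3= 2444594587776 / 4913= 497576753.06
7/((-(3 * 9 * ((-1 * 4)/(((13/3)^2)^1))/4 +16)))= -1183/2461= -0.48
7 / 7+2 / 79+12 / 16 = 561 / 316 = 1.78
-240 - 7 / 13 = -3127 / 13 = -240.54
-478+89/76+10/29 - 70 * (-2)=-741611/2204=-336.48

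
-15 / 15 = -1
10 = 10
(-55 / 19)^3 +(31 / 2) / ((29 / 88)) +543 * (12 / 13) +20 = 1406721349 / 2585843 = 544.01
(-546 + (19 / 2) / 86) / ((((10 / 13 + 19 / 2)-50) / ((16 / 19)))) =9764872 / 843961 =11.57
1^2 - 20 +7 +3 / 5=-57 / 5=-11.40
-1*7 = -7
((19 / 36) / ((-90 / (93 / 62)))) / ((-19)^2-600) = 0.00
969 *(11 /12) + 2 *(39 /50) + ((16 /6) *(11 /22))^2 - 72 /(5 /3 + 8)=23076041 /26100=884.14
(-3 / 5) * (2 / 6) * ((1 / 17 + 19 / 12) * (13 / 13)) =-67 / 204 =-0.33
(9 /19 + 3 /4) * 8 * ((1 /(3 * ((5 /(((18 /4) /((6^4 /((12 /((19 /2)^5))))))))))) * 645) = 10664 /47045881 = 0.00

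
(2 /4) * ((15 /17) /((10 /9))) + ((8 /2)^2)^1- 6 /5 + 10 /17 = 5367 /340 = 15.79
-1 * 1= -1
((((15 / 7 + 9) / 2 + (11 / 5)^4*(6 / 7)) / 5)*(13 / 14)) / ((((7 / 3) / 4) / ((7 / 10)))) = 4376619 / 765625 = 5.72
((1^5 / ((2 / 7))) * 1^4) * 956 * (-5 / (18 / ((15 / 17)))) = -41825 / 51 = -820.10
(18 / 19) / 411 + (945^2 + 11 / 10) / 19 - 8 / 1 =1223237577 / 26030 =46993.38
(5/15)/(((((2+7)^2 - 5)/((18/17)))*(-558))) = -1/120156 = -0.00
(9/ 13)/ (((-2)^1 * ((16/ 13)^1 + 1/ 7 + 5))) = -63/ 1160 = -0.05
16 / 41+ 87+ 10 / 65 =46661 / 533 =87.54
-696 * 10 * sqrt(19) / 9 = -3370.88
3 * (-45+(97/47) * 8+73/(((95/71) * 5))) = -1177272/22325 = -52.73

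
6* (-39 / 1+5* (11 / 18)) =-647 / 3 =-215.67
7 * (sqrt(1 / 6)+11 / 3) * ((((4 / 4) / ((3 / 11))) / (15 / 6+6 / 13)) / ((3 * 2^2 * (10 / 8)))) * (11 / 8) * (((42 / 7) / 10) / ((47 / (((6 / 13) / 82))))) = 11 * sqrt(6) / 1156200+121 / 578100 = 0.00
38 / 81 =0.47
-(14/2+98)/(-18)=35/6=5.83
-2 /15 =-0.13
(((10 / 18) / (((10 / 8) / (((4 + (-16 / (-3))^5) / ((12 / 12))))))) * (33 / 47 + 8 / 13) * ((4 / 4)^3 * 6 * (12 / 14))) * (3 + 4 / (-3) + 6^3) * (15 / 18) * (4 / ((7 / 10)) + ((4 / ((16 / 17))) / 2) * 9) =42166456777100 / 719523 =58603348.02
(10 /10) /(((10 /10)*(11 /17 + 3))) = 17 /62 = 0.27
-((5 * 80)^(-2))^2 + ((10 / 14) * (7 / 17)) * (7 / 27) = 895999999541 / 11750400000000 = 0.08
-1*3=-3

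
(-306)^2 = 93636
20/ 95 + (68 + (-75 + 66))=1125/ 19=59.21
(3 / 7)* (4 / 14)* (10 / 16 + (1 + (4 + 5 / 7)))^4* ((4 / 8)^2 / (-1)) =-47646901875 / 963780608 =-49.44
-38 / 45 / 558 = -19 / 12555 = -0.00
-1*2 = -2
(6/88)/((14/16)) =6/77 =0.08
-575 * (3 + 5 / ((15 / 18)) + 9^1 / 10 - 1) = -10235 / 2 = -5117.50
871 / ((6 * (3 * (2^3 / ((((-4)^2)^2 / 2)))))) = 6968 / 9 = 774.22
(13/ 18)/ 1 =13/ 18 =0.72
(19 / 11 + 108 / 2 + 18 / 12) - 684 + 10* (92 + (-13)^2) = 43631 / 22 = 1983.23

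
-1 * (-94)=94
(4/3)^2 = 16/9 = 1.78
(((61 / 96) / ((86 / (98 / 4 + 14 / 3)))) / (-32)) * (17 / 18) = -181475 / 28532736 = -0.01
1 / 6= 0.17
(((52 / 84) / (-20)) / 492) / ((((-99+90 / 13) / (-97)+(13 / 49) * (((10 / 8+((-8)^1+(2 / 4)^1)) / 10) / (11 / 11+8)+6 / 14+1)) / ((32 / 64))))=-803257 / 33448059940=-0.00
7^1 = 7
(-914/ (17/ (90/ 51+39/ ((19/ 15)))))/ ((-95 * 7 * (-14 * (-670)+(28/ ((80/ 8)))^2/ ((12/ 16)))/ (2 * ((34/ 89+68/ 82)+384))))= 101318699711700/ 469207320042937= 0.22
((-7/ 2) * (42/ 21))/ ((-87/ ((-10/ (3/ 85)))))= -5950/ 261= -22.80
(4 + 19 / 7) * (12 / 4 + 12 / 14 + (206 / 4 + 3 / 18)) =54802 / 147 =372.80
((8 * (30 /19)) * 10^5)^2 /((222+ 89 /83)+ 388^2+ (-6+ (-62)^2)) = 15936000000000000 /1544143927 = 10320281.50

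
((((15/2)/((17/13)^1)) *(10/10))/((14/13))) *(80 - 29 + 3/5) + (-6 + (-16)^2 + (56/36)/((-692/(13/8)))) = 1555780939/2964528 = 524.80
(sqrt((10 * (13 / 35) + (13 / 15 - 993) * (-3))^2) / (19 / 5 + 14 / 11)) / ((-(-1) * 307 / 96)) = 12238336 / 66619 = 183.71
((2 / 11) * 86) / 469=172 / 5159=0.03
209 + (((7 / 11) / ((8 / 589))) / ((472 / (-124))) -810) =-6368597 / 10384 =-613.31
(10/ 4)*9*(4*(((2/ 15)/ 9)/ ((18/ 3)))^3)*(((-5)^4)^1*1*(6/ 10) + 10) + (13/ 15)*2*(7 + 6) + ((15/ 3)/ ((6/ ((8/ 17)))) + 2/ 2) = 120088601/ 5019165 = 23.93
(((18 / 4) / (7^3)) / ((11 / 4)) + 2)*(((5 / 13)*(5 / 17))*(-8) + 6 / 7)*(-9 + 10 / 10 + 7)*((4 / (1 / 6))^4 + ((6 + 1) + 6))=10924367512 / 343343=31817.65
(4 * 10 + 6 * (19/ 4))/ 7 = 137/ 14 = 9.79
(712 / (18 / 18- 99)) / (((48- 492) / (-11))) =-979 / 5439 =-0.18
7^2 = 49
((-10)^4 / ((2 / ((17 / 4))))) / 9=21250 / 9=2361.11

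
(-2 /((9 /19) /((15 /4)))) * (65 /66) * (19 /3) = -117325 /1188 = -98.76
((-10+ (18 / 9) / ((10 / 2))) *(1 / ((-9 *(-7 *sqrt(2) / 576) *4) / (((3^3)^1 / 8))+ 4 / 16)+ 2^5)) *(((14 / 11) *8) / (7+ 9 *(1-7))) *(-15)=-220953600 / 174229+ 24385536 *sqrt(2) / 174229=-1070.24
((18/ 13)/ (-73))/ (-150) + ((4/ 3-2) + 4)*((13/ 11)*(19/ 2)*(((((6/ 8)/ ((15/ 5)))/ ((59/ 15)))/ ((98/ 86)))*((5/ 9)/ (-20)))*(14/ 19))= -330575587/ 7760352600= -0.04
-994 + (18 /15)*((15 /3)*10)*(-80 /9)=-4582 /3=-1527.33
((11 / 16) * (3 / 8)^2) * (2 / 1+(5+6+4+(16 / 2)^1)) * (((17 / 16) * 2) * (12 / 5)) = 25245 / 2048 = 12.33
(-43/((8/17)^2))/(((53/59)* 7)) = -733193/23744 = -30.88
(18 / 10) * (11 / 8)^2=1089 / 320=3.40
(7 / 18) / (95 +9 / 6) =7 / 1737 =0.00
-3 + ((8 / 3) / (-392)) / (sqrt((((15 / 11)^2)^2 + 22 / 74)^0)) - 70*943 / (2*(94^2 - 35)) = -8741777 / 1293747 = -6.76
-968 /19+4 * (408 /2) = 765.05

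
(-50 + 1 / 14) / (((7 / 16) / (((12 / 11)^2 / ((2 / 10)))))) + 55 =-3700145 / 5929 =-624.08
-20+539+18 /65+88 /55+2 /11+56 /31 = 11589307 /22165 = 522.87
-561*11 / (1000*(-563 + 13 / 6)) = 18513 / 1682500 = 0.01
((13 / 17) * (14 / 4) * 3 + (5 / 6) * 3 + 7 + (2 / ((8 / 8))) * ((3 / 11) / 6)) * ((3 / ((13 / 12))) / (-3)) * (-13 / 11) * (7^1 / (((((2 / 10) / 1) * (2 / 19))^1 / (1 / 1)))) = 13147050 / 2057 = 6391.37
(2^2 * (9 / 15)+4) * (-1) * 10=-64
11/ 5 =2.20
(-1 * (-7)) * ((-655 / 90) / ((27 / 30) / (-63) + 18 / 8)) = -64190 / 2817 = -22.79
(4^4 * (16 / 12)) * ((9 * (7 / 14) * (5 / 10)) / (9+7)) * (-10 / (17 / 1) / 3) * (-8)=75.29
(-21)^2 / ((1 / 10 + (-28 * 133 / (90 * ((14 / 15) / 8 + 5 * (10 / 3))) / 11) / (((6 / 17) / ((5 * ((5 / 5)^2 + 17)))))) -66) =-2571030 / 717397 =-3.58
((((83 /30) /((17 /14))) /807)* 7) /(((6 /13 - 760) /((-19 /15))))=1004549 /30478816350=0.00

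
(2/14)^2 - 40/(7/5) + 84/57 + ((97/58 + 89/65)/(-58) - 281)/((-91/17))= 67290990727/2646441980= 25.43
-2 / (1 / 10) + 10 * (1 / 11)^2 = -2410 / 121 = -19.92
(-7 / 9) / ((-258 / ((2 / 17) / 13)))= 0.00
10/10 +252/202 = 227/101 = 2.25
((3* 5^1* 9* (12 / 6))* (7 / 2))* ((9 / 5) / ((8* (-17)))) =-1701 / 136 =-12.51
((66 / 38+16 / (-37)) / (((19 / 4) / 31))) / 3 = 113708 / 40071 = 2.84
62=62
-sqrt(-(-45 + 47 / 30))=-sqrt(39090) / 30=-6.59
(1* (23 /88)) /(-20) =-23 /1760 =-0.01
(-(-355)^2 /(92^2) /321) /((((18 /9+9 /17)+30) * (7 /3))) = -2142425 /3505763408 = -0.00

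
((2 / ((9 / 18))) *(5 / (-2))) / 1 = -10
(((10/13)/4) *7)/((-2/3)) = -105/52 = -2.02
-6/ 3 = -2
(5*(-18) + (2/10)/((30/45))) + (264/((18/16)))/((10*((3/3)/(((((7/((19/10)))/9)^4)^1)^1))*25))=-2300225972371/25651082430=-89.67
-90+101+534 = 545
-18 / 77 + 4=290 / 77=3.77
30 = 30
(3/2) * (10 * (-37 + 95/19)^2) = 15360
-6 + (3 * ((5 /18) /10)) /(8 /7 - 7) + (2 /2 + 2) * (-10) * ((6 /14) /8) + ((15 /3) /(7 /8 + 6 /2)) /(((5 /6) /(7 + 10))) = 499154 /26691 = 18.70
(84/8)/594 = 7/396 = 0.02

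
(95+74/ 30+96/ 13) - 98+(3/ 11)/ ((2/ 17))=39337/ 4290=9.17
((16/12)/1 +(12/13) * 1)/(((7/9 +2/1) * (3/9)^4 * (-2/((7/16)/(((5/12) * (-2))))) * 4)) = 56133/13000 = 4.32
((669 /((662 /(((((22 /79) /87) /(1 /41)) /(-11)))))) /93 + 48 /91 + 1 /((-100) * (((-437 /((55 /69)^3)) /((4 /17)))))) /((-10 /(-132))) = 60569196961166279144 /8701268082509018835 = 6.96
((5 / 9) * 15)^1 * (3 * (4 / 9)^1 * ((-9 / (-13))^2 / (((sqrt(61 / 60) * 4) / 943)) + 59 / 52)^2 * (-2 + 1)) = -8752441174225 / 62719956- 12518325 * sqrt(915) / 134017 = -142373.46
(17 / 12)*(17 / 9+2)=595 / 108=5.51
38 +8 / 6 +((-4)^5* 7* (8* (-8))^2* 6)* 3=-1585446794 / 3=-528482264.67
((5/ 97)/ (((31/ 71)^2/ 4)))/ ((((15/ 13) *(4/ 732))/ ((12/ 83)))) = 191880624/ 7737011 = 24.80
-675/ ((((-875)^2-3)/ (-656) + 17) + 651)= 73800/ 54569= 1.35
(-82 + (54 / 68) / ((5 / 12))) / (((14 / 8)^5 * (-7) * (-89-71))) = -217856 / 50000825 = -0.00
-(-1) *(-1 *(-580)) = 580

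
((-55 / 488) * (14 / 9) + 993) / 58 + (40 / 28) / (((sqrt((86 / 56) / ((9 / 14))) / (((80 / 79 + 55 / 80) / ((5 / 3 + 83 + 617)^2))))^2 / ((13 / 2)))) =36760881588907081166065531 / 2147540419211637586608000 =17.12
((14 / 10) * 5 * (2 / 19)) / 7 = 2 / 19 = 0.11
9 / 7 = 1.29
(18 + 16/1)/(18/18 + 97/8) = 272/105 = 2.59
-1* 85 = -85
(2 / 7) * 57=114 / 7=16.29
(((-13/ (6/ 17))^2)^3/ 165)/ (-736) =-20562.90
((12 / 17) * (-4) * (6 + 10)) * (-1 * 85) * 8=30720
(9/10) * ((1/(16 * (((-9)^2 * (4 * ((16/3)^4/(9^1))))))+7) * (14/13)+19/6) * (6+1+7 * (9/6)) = 18386784129/109051904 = 168.61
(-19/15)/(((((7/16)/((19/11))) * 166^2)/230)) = -66424/1591359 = -0.04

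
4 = 4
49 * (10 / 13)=490 / 13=37.69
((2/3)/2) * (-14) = -14/3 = -4.67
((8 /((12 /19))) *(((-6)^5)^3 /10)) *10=-5955676471296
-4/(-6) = 2/3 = 0.67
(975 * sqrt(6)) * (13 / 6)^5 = 120670225 * sqrt(6) / 2592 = 114035.68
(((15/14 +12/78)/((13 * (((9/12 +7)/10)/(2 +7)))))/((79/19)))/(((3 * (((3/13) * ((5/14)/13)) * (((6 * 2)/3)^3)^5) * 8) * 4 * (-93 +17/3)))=-12711/2755814225870848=-0.00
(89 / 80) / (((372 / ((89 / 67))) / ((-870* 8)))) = -229709 / 8308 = -27.65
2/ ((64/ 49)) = 49/ 32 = 1.53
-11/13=-0.85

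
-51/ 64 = -0.80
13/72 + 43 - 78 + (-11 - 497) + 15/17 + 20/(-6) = -667411/1224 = -545.27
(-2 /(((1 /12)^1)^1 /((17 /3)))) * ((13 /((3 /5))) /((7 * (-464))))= 1105 /1218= 0.91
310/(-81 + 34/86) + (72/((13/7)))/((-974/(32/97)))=-4106998067/1064247431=-3.86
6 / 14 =3 / 7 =0.43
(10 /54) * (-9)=-5 /3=-1.67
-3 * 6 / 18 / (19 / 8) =-8 / 19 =-0.42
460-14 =446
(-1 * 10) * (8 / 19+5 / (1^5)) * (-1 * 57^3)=10039410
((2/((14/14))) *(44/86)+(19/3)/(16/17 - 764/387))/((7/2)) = -1492657/1022798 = -1.46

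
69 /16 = 4.31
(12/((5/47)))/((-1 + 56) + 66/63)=2.01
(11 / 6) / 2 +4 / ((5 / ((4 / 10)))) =1.24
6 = 6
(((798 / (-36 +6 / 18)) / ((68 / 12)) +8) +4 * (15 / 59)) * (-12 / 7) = -8.69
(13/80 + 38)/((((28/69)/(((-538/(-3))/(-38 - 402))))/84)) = -56666733/17600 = -3219.70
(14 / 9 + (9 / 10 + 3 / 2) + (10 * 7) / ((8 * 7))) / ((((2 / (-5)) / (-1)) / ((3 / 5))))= 937 / 120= 7.81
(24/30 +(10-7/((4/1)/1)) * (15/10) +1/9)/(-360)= -4783/129600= -0.04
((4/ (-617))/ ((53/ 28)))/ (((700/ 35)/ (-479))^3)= 47.05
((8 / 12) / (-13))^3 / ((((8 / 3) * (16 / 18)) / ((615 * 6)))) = -1845 / 8788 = -0.21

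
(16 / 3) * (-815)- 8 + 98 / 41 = -535330 / 123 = -4352.28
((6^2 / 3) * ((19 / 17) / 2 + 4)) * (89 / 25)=16554 / 85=194.75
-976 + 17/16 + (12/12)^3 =-15583/16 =-973.94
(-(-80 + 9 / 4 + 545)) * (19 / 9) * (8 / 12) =-11837 / 18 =-657.61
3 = 3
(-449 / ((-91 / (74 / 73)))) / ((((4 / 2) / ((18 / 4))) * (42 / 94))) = 2342433 / 93002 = 25.19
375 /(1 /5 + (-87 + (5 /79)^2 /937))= -3654885625 /845984151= -4.32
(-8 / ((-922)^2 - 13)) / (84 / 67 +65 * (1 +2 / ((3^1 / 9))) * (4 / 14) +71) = -536 / 11519312121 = -0.00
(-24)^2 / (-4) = -144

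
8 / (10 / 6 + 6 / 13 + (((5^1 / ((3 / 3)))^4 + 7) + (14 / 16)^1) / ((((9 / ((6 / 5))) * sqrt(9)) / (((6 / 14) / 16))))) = 232960 / 83913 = 2.78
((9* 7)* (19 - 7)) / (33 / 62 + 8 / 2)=46872 / 281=166.80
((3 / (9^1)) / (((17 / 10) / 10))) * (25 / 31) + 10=11.58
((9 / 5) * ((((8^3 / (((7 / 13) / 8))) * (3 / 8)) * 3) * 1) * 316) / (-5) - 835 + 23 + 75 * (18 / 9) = -170482826 / 175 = -974187.58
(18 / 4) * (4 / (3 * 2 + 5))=18 / 11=1.64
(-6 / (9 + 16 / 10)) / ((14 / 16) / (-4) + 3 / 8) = -192 / 53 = -3.62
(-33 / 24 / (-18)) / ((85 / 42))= 77 / 2040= 0.04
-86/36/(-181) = 43/3258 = 0.01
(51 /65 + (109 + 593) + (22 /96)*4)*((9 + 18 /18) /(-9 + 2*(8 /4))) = -548887 /390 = -1407.40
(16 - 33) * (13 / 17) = -13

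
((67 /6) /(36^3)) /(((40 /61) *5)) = 4087 /55987200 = 0.00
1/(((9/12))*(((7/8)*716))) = 8/3759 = 0.00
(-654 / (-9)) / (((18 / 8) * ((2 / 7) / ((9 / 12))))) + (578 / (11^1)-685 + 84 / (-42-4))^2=231813092428 / 576081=402396.70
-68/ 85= -4/ 5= -0.80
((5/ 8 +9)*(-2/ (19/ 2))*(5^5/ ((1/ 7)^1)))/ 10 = -336875/ 76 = -4432.57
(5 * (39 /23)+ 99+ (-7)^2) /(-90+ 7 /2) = -1.81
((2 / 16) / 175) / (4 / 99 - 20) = -99 / 2766400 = -0.00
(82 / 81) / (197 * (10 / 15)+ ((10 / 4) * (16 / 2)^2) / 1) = 41 / 11799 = 0.00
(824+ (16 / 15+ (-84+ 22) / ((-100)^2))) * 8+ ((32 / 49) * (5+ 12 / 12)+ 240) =628829443 / 91875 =6844.40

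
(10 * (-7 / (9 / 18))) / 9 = -140 / 9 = -15.56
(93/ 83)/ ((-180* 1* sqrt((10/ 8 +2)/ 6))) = -31* sqrt(78)/ 32370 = -0.01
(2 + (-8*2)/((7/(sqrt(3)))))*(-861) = -1722 + 1968*sqrt(3) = 1686.68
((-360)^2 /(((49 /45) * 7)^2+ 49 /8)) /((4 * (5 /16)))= 1614.37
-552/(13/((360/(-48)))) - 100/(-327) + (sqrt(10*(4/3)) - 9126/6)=-5110691/4251 + 2*sqrt(30)/3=-1198.58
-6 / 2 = -3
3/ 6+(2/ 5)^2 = 33/ 50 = 0.66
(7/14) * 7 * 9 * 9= 567/2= 283.50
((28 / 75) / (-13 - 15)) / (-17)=1 / 1275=0.00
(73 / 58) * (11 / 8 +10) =14.32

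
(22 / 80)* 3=33 / 40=0.82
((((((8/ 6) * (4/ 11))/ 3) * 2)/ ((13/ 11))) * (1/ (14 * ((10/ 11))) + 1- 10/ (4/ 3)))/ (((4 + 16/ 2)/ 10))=-3596/ 2457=-1.46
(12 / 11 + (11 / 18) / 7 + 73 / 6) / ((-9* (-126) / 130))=601120 / 392931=1.53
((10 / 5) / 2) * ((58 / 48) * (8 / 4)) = 29 / 12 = 2.42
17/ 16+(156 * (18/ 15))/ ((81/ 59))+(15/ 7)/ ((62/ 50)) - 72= 10490917/ 156240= 67.15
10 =10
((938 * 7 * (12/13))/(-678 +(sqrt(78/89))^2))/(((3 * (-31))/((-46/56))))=-960043/12143196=-0.08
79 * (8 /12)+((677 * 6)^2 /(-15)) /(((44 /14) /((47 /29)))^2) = -446409512411 /1526415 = -292456.19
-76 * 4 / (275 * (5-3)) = -0.55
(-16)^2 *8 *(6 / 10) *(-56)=-344064 / 5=-68812.80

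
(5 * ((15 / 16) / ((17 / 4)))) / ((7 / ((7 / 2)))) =75 / 136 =0.55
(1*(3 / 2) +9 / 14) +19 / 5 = 208 / 35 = 5.94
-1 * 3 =-3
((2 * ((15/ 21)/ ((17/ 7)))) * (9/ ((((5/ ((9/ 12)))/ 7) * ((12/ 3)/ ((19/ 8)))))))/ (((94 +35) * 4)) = 1197/ 187136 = 0.01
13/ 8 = 1.62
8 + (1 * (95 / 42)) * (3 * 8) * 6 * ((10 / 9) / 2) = 3968 / 21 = 188.95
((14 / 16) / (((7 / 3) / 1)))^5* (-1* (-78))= 9477 / 16384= 0.58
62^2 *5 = 19220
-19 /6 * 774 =-2451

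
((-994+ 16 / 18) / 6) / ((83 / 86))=-384334 / 2241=-171.50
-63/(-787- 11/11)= 63/788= 0.08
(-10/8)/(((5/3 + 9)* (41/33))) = -495/5248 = -0.09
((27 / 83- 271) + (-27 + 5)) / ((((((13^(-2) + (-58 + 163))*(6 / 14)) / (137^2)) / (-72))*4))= 1618118808852 / 736459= 2197160.75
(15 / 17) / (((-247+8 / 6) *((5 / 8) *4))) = -18 / 12529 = -0.00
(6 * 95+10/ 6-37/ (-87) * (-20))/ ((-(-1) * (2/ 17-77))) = -832915/ 113709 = -7.32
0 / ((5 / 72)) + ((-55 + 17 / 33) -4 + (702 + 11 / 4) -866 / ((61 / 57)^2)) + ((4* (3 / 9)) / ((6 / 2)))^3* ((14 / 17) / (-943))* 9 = -23361372858121 / 212597414964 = -109.89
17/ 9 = 1.89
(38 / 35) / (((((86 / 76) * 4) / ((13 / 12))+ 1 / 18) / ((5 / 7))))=168948 / 922327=0.18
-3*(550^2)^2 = -274518750000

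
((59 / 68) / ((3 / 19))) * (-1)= -5.50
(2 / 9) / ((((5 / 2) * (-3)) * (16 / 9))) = -1 / 60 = -0.02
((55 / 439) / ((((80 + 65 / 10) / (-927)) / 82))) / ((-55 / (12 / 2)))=912168 / 75947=12.01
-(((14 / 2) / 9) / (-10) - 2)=187 / 90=2.08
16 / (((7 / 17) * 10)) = 136 / 35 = 3.89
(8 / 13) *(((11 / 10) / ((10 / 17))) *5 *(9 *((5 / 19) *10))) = 33660 / 247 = 136.28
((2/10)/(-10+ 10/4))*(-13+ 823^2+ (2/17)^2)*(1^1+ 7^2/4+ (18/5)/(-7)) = -174506068412/758625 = -230029.42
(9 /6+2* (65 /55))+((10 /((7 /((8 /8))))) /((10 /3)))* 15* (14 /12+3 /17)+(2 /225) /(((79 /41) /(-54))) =12.25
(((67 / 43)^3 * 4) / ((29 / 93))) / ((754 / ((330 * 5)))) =92304164700 / 869250031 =106.19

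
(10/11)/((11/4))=0.33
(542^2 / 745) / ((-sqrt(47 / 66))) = -293764 * sqrt(3102) / 35015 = -467.27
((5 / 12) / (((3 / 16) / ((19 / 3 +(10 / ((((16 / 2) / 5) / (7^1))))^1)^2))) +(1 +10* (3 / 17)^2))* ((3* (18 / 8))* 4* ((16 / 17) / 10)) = 1044116482 / 73695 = 14168.08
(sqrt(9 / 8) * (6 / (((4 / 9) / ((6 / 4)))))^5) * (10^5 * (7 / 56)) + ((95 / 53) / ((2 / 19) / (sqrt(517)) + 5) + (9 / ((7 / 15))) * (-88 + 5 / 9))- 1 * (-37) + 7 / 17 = -48516657150004 / 29427963747- 3610 * sqrt(517) / 247293813 + 32688603759375 * sqrt(2) / 1024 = 45145180745.43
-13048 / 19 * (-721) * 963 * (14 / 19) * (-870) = -110345032818720 / 361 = -305664910855.18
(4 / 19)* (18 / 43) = 72 / 817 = 0.09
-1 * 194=-194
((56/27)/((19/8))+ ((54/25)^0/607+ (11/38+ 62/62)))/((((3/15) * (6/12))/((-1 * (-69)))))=155015285/103797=1493.45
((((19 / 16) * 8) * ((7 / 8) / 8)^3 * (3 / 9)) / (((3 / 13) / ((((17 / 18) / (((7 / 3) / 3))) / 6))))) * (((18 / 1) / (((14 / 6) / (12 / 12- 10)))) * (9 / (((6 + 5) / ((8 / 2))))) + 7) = -0.80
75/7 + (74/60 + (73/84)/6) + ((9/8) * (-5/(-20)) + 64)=76.37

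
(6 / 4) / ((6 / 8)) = 2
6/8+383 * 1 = 1535/4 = 383.75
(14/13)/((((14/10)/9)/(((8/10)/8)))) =9/13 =0.69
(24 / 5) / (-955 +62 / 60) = -144 / 28619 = -0.01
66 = 66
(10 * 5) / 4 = 25 / 2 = 12.50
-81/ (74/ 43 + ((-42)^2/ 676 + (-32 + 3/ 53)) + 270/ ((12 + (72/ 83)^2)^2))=4458878050649256/ 1428643852829669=3.12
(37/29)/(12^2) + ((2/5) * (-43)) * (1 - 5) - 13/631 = 906304559/13175280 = 68.79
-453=-453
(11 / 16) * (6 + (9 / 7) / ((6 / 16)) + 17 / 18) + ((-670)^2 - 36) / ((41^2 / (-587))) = -531157898951 / 3388896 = -156734.79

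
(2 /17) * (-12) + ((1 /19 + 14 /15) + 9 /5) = 6658 /4845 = 1.37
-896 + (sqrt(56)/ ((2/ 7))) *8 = -896 + 56 *sqrt(14) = -686.47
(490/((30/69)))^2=1270129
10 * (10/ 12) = 25/ 3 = 8.33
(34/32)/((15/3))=17/80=0.21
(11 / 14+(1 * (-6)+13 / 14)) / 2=-15 / 7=-2.14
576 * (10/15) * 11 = 4224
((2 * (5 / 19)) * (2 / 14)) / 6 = 5 / 399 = 0.01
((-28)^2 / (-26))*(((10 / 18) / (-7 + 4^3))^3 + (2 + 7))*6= -952600296032 / 585024687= -1628.31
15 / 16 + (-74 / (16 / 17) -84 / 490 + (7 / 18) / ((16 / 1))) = -784573 / 10080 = -77.83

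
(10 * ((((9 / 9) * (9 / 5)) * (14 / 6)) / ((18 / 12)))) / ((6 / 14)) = 196 / 3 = 65.33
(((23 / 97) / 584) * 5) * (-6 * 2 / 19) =-0.00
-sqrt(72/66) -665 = -665 -2*sqrt(33)/11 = -666.04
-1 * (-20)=20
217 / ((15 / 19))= 4123 / 15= 274.87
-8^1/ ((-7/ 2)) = 16/ 7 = 2.29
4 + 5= 9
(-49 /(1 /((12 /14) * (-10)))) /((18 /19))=1330 /3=443.33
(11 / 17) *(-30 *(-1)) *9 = 2970 / 17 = 174.71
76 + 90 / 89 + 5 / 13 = 89547 / 1157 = 77.40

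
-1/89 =-0.01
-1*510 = -510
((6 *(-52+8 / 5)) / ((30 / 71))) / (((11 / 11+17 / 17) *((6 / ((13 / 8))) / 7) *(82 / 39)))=-5291559 / 16400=-322.66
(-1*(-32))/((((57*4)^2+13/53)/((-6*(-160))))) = 325632/551033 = 0.59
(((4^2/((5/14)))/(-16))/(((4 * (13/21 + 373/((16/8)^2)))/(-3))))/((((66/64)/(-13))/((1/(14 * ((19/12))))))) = -104832/8239825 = -0.01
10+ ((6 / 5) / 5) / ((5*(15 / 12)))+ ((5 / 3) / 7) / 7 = 925403 / 91875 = 10.07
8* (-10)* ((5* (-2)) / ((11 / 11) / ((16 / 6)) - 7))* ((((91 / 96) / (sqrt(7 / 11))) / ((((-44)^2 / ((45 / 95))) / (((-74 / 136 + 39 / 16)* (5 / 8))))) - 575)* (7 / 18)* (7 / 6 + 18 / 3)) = 276920000 / 1431 - 251899375* sqrt(77) / 19090013184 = 193514.91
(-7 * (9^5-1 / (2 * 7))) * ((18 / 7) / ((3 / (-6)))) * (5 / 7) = 74401650 / 49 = 1518401.02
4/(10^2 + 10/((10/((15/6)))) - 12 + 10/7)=56/1287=0.04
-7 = -7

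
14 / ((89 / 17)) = 238 / 89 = 2.67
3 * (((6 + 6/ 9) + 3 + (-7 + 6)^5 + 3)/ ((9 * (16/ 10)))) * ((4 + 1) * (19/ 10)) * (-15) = -16625/ 48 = -346.35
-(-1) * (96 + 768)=864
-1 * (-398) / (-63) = -398 / 63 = -6.32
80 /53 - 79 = -4107 /53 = -77.49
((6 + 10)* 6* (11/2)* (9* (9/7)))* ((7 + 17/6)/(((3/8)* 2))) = 560736/7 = 80105.14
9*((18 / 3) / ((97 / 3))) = 162 / 97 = 1.67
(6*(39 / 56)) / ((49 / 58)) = 3393 / 686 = 4.95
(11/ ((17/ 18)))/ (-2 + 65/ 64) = -1408/ 119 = -11.83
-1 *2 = -2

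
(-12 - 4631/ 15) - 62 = -5741/ 15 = -382.73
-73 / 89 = -0.82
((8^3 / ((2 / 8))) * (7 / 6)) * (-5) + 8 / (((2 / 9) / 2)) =-11874.67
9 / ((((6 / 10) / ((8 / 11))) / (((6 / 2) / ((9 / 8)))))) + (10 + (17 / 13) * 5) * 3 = 11255 / 143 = 78.71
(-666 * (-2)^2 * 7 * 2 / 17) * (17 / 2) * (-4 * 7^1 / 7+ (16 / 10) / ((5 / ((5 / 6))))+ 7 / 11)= 57752.29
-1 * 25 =-25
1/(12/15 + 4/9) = 45/56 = 0.80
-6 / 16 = -3 / 8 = -0.38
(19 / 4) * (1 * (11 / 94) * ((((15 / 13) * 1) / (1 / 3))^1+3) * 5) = 21945 / 1222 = 17.96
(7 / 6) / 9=7 / 54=0.13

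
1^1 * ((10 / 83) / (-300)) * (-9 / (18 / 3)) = 1 / 1660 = 0.00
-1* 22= -22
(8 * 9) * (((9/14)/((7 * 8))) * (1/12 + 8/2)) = 27/8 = 3.38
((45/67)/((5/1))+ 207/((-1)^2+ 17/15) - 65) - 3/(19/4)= 31.53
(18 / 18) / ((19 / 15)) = 15 / 19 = 0.79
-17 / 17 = -1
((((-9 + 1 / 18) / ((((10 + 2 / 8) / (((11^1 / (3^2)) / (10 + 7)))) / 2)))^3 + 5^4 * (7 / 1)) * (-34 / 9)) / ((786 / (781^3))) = -375045841014294172314372011 / 37440318051458073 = -10017164931.63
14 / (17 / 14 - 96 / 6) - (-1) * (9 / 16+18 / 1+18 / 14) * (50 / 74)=10691801 / 857808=12.46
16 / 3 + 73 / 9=121 / 9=13.44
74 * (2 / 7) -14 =50 / 7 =7.14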